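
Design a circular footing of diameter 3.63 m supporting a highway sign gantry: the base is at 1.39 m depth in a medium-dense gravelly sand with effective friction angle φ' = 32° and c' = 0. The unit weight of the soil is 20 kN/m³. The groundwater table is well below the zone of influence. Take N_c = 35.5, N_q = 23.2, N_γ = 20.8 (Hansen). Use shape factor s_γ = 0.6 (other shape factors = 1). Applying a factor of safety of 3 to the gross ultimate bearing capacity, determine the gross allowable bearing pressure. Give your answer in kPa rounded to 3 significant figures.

Effective surcharge at the founding depth q = γ·D_f = 20 × 1.39 = 27.8 kPa.
q_ult = q·N_q + 0.5·γ·B·N_γ·s_γ
     = 27.8 × 23.2 + 0.5 × 20 × 3.63 × 20.8 × 0.6
     = 644.96 + 453.02 = 1098 kPa.
q_all = q_ult / FS = 1098 / 3 = 365.99 kPa.

q_all ≈ 366 kPa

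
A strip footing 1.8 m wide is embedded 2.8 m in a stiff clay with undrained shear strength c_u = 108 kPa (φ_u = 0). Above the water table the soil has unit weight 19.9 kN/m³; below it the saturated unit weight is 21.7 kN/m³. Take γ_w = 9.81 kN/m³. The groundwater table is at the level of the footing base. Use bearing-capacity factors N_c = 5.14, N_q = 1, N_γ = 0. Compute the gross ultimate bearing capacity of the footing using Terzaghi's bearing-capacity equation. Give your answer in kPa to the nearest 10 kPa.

q_ult ≈ 610 kPa

Effective surcharge at the founding depth q = γ·D_f = 19.9 × 2.8 = 55.72 kPa.
q_ult = c·N_c + q·N_q
     = 108 × 5.14 + 55.72 × 1
     = 555.12 + 55.72 = 610.84 kPa.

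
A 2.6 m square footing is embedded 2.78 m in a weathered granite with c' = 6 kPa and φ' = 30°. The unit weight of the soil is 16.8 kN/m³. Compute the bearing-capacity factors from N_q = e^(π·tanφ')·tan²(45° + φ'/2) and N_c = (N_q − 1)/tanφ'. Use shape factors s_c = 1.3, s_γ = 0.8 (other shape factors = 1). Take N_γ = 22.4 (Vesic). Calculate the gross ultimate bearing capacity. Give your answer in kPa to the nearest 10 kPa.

q_ult ≈ 1490 kPa

tan30° = 0.5774, so N_q = e^(π×0.5774)·tan²(60°) = 6.134 × 3.0 = 18.4.
N_c = (18.4 − 1)/tan30° = 30.14.
Overburden at base level: q = 16.8 × 2.78 = 46.704 kPa.
Cohesion term c·N_c·s_c = 6 × 30.14 × 1.3 = 235.09 kPa; surcharge term q·N_q = 46.704 × 18.401 = 859.41 kPa; self-weight term 0.5·γ·B·N_γ·s_γ = 0.5 × 16.8 × 2.6 × 22.4 × 0.8 = 391.37 kPa.
q_ult = 235.09 + 859.41 + 391.37 = 1485.9 kPa.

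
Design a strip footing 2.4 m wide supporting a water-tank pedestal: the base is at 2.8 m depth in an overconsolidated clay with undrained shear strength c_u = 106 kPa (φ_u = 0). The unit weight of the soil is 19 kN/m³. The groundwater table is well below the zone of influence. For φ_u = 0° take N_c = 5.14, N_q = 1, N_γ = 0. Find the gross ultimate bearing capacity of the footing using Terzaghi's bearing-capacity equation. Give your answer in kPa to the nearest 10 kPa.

Effective surcharge at the founding depth q = γ·D_f = 19 × 2.8 = 53.2 kPa.
q_ult = c·N_c + q·N_q
     = 106 × 5.14 + 53.2 × 1
     = 544.84 + 53.2 = 598.04 kPa.

q_ult ≈ 600 kPa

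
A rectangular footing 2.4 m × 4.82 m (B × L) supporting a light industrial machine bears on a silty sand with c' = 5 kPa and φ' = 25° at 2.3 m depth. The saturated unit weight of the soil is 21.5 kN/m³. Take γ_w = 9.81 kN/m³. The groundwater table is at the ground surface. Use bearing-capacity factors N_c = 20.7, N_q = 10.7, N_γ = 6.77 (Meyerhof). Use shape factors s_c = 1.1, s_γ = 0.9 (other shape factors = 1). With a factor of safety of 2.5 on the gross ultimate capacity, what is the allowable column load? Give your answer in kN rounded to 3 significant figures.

P_all ≈ 2250 kN

Water table at ground surface, so effective unit weight γ' = 21.5 − 9.81 = 11.69 kN/m³ is used throughout; overburden q = 11.69 × 2.3 = 26.887 kPa; the same γ' applies in the ½γBN_γ term.
Cohesion term c·N_c·s_c = 5 × 20.7 × 1.1 = 113.85 kPa; surcharge term q·N_q = 26.887 × 10.7 = 287.69 kPa; self-weight term 0.5·γ·B·N_γ·s_γ = 0.5 × 11.69 × 2.4 × 6.77 × 0.9 = 85.473 kPa.
q_ult = 113.85 + 287.69 + 85.473 = 487.01 kPa.
Gross allowable pressure q_all = 487.01 / 2.5 = 194.81 kPa.
Footing area = 11.568 m², so allowable column load = 194.81 × 11.568 = 2253.5 kN.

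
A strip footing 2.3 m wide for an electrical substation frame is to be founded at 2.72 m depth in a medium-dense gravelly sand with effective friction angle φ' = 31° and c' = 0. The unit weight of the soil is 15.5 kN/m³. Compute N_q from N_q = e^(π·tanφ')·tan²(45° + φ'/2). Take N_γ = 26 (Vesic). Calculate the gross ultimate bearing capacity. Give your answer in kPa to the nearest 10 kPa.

q_ult ≈ 1330 kPa

tan31° = 0.6009, so N_q = e^(π×0.6009)·tan²(60.5°) = 6.604 × 3.124 = 20.63.
Effective surcharge at the founding depth q = γ·D_f = 15.5 × 2.72 = 42.16 kPa.
q_ult = q·N_q + 0.5·γ·B·N_γ
     = 42.16 × 20.631 + 0.5 × 15.5 × 2.3 × 26
     = 869.79 + 463.45 = 1333.2 kPa.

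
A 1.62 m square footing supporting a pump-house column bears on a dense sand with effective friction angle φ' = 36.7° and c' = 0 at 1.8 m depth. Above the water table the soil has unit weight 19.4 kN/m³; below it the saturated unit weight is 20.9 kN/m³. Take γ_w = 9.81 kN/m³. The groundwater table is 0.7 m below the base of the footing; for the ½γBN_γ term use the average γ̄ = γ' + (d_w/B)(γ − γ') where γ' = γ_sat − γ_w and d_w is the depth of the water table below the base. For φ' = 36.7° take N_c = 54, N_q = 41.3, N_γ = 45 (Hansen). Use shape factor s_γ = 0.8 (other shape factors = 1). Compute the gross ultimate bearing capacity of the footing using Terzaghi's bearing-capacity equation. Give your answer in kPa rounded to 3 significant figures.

Overburden at base level: q = 19.4 × 1.8 = 34.92 kPa.
The water table is 0.7 m below the base (< B = 1.62 m), so the ½γBN_γ term uses γ̄ = γ' + (d_w/B)(γ − γ') = 11.09 + (0.7/1.62)(19.4 − 11.09) = 14.681 kN/m³.
Surcharge term q·N_q = 34.92 × 41.3 = 1442.2 kPa; self-weight term 0.5·γ·B·N_γ·s_γ = 0.5 × 14.681 × 1.62 × 45 × 0.8 = 428.09 kPa.
q_ult = 1442.2 + 428.09 = 1870.3 kPa.

q_ult ≈ 1870 kPa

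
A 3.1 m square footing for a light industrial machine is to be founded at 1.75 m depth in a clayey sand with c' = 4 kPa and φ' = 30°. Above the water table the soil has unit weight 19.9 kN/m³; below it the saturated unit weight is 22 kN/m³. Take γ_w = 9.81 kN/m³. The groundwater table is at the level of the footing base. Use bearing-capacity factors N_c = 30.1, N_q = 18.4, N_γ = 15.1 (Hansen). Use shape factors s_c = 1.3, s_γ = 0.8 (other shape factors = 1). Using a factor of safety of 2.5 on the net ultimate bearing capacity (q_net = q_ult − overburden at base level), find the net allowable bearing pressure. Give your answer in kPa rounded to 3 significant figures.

q_all(net) ≈ 396 kPa

Overburden at base level: q = 19.9 × 1.75 = 34.825 kPa.
Below the base the soil is submerged, so the ½γBN_γ term uses γ' = 22 − 9.81 = 12.19 kN/m³.
Cohesion term c·N_c·s_c = 4 × 30.1 × 1.3 = 156.52 kPa; surcharge term q·N_q = 34.825 × 18.4 = 640.78 kPa; self-weight term 0.5·γ·B·N_γ·s_γ = 0.5 × 12.19 × 3.1 × 15.1 × 0.8 = 228.25 kPa.
q_ult = 156.52 + 640.78 + 228.25 = 1025.5 kPa.
q_net = 1025.5 − 34.825 = 990.72 kPa.
q_all(net) = 990.72 / 2.5 = 396.29 kPa.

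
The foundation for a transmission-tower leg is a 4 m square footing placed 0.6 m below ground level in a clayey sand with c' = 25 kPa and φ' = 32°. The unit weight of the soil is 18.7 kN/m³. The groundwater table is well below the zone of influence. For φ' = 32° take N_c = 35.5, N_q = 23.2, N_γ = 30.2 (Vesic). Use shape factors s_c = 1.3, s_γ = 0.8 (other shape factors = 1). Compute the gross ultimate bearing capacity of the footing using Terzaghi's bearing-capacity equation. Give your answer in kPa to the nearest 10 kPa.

q_ult ≈ 2320 kPa

Effective surcharge at the founding depth q = γ·D_f = 18.7 × 0.6 = 11.22 kPa.
q_ult = c·N_c·s_c + q·N_q + 0.5·γ·B·N_γ·s_γ
     = 25 × 35.5 × 1.3 + 11.22 × 23.2 + 0.5 × 18.7 × 4 × 30.2 × 0.8
     = 1153.8 + 260.3 + 903.58 = 2317.6 kPa.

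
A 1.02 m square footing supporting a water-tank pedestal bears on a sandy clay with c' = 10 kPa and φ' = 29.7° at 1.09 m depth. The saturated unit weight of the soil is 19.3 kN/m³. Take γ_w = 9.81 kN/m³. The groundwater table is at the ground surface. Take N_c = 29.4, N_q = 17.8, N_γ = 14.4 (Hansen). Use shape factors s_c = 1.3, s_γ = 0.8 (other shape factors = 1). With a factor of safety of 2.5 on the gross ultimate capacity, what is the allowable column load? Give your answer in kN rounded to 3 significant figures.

P_all ≈ 259 kN

With the water table at the surface the whole profile is submerged: γ' = 19.3 − 9.81 = 9.49 kN/m³, so q = γ'·D_f = 10.344 kPa; the same γ' applies in the ½γBN_γ term.
q_ult = c·N_c·s_c + q·N_q + 0.5·γ·B·N_γ·s_γ
     = 10 × 29.4 × 1.3 + 10.344 × 17.8 + 0.5 × 9.49 × 1.02 × 14.4 × 0.8
     = 382.2 + 184.12 + 55.756 = 622.08 kPa.
Gross allowable pressure q_all = 622.08 / 2.5 = 248.83 kPa.
Footing area = 1.0404 m², so allowable column load = 248.83 × 1.0404 = 258.89 kN.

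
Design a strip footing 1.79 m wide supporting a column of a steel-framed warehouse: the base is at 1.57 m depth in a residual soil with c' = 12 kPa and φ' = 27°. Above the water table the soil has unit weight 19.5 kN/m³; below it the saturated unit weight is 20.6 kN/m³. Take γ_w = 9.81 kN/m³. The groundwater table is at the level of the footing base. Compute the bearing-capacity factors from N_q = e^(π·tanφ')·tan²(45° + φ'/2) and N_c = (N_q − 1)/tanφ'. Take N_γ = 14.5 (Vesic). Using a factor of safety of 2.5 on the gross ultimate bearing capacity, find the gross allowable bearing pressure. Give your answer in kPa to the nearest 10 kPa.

N_q = e^(π·tan27°)·tan²(58.5°) = 13.2; N_c = (N_q − 1)/tanφ' = 23.94.
Overburden at base level: q = 19.5 × 1.57 = 30.615 kPa.
Below the base the soil is submerged, so the ½γBN_γ term uses γ' = 20.6 − 9.81 = 10.79 kN/m³.
Cohesion term c·N_c = 12 × 23.942 = 287.31 kPa; surcharge term q·N_q = 30.615 × 13.199 = 404.09 kPa; self-weight term 0.5·γ·B·N_γ = 0.5 × 10.79 × 1.79 × 14.5 = 140.03 kPa.
q_ult = 287.31 + 404.09 + 140.03 = 831.43 kPa.
q_all = 831.43 / 2.5 = 332.57 kPa.

q_all ≈ 330 kPa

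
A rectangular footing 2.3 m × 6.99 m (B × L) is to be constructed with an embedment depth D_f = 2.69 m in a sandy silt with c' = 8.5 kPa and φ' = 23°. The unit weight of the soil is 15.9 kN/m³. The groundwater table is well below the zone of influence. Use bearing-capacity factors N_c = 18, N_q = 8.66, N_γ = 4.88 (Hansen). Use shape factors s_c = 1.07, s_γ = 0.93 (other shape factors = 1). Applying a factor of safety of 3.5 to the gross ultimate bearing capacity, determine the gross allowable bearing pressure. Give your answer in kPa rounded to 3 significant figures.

Overburden at base level: q = 15.9 × 2.69 = 42.771 kPa.
Cohesion term c·N_c·s_c = 8.5 × 18 × 1.07 = 163.71 kPa; surcharge term q·N_q = 42.771 × 8.66 = 370.4 kPa; self-weight term 0.5·γ·B·N_γ·s_γ = 0.5 × 15.9 × 2.3 × 4.88 × 0.93 = 82.985 kPa.
q_ult = 163.71 + 370.4 + 82.985 = 617.09 kPa.
q_all = q_ult / FS = 617.09 / 3.5 = 176.31 kPa.

q_all ≈ 176 kPa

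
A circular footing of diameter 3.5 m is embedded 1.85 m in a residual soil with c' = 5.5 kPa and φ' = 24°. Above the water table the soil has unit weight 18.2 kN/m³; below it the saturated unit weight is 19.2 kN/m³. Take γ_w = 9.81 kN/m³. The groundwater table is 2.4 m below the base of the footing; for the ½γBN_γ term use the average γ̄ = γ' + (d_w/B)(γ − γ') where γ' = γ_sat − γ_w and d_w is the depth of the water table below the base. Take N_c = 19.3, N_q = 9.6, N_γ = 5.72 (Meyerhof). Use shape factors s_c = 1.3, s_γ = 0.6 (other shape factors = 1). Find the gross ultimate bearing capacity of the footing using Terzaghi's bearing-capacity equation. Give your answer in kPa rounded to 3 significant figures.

q_ult ≈ 554 kPa

Effective surcharge at the founding depth q = γ·D_f = 18.2 × 1.85 = 33.67 kPa.
With d_w = 2.4 m < B, γ̄ = 9.39 + (2.4/3.5) × (18.2 − 9.39) = 15.431 kN/m³.
q_ult = c·N_c·s_c + q·N_q + 0.5·γ·B·N_γ·s_γ
     = 5.5 × 19.3 × 1.3 + 33.67 × 9.6 + 0.5 × 15.431 × 3.5 × 5.72 × 0.6
     = 138 + 323.23 + 92.679 = 553.91 kPa.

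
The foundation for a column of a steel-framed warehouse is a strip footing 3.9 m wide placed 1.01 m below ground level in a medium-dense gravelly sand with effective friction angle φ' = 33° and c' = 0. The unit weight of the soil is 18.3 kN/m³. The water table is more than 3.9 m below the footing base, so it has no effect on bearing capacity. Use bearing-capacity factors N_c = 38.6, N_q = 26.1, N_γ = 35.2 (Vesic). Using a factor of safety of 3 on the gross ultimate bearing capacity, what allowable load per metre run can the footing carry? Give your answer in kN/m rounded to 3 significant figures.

q = γ·D_f = 18.3 × 1.01 = 18.483 kPa.
q·N_q = 18.483 × 26.1 = 482.41 kPa
0.5·γ·B·N_γ = 0.5 × 18.3 × 3.9 × 35.2 = 1256.1 kPa
q_ult = 482.41 + 1256.1 = 1738.5 kPa.
Gross allowable pressure q_all = 1738.5 / 3 = 579.51 kPa.
Allowable wall load = q_all × B = 579.51 × 3.9 = 2260.1 kN per metre run.

≈ 2260 kN/m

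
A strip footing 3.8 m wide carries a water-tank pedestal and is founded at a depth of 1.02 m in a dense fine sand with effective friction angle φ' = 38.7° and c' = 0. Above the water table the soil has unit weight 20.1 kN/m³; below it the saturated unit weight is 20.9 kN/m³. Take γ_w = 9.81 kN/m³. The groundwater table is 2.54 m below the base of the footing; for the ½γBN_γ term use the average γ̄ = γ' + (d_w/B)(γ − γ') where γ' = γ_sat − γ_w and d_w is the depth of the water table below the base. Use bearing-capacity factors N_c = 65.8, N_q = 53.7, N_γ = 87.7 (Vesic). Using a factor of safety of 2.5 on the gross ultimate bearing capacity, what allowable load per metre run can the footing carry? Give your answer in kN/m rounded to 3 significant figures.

Effective surcharge at the founding depth q = γ·D_f = 20.1 × 1.02 = 20.502 kPa.
With d_w = 2.54 m < B, γ̄ = 11.09 + (2.54/3.8) × (20.1 − 11.09) = 17.112 kN/m³.
q_ult = q·N_q + 0.5·γ·B·N_γ
     = 20.502 × 53.7 + 0.5 × 17.112 × 3.8 × 87.7
     = 1101 + 2851.5 = 3952.4 kPa.
Gross allowable pressure q_all = 3952.4 / 2.5 = 1581 kPa.
Allowable wall load = q_all × B = 1581 × 3.8 = 6007.7 kN per metre run.

≈ 6010 kN/m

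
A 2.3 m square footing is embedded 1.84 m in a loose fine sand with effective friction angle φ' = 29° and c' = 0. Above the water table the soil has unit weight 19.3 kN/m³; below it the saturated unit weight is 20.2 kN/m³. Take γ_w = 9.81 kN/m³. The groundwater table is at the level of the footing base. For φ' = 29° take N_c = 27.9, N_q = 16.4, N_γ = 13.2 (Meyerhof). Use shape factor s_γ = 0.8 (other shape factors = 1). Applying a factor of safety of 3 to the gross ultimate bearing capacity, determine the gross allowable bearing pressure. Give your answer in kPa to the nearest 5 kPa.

Overburden at base level: q = 19.3 × 1.84 = 35.512 kPa.
Below the base the soil is submerged, so the ½γBN_γ term uses γ' = 20.2 − 9.81 = 10.39 kN/m³.
Surcharge term q·N_q = 35.512 × 16.4 = 582.4 kPa; self-weight term 0.5·γ·B·N_γ·s_γ = 0.5 × 10.39 × 2.3 × 13.2 × 0.8 = 126.18 kPa.
q_ult = 582.4 + 126.18 = 708.57 kPa.
q_all = q_ult / FS = 708.57 / 3 = 236.19 kPa.

q_all ≈ 235 kPa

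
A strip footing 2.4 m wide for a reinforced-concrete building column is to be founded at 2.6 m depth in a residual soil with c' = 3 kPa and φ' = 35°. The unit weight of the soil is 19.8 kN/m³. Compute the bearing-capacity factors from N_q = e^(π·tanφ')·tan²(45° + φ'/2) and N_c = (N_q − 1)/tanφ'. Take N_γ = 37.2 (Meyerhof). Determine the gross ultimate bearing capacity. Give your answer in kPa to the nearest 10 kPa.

tan35° = 0.7002, so N_q = e^(π×0.7002)·tan²(62.5°) = 9.023 × 3.69 = 33.3.
N_c = (33.3 − 1)/tan35° = 46.12.
Effective surcharge at the founding depth q = γ·D_f = 19.8 × 2.6 = 51.48 kPa.
q_ult = c·N_c + q·N_q + 0.5·γ·B·N_γ
     = 3 × 46.124 + 51.48 × 33.296 + 0.5 × 19.8 × 2.4 × 37.2
     = 138.37 + 1714.1 + 883.87 = 2736.3 kPa.

q_ult ≈ 2740 kPa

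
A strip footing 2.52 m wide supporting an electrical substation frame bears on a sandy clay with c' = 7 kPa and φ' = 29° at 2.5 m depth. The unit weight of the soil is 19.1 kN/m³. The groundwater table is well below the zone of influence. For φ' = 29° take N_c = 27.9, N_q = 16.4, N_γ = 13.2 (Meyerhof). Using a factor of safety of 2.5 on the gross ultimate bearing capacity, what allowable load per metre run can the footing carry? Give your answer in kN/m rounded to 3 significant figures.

≈ 1310 kN/m

q = γ·D_f = 19.1 × 2.5 = 47.75 kPa.
c·N_c = 7 × 27.9 = 195.3 kPa
q·N_q = 47.75 × 16.4 = 783.1 kPa
0.5·γ·B·N_γ = 0.5 × 19.1 × 2.52 × 13.2 = 317.67 kPa
q_ult = 195.3 + 783.1 + 317.67 = 1296.1 kPa.
Gross allowable pressure q_all = 1296.1 / 2.5 = 518.43 kPa.
Allowable wall load = q_all × B = 518.43 × 2.52 = 1306.4 kN per metre run.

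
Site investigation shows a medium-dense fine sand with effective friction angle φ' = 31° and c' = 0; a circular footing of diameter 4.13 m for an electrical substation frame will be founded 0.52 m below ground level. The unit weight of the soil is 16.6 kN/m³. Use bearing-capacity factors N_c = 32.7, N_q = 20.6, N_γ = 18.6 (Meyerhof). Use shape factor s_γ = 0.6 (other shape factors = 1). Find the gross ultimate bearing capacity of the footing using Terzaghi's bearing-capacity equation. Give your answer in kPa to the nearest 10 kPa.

q_ult ≈ 560 kPa

q = γ·D_f = 16.6 × 0.52 = 8.632 kPa.
q·N_q = 8.632 × 20.6 = 177.82 kPa
0.5·γ·B·N_γ·s_γ = 0.5 × 16.6 × 4.13 × 18.6 × 0.6 = 382.55 kPa
q_ult = 177.82 + 382.55 = 560.37 kPa.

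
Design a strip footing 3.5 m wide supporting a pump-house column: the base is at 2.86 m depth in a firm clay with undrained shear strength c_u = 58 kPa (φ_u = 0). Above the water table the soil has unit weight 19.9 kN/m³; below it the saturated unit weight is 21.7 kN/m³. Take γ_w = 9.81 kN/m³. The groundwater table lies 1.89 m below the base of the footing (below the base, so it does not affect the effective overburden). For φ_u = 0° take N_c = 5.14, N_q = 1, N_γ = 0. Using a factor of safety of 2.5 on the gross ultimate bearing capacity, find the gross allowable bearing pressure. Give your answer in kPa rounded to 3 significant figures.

q_all ≈ 142 kPa

q = γ·D_f = 19.9 × 2.86 = 56.914 kPa.
c·N_c = 58 × 5.14 = 298.12 kPa
q·N_q = 56.914 × 1 = 56.914 kPa
q_ult = 298.12 + 56.914 = 355.03 kPa.
q_all = 355.03 / 2.5 = 142.01 kPa.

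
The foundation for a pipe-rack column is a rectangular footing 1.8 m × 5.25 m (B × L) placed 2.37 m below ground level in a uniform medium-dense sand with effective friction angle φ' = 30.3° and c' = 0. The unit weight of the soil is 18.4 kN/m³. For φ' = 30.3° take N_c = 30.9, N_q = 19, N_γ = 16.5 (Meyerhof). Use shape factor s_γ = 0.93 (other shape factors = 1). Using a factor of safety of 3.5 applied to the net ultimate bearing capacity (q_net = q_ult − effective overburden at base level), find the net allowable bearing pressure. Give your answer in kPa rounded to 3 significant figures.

q = γ·D_f = 18.4 × 2.37 = 43.608 kPa.
q·N_q = 43.608 × 19 = 828.55 kPa
0.5·γ·B·N_γ·s_γ = 0.5 × 18.4 × 1.8 × 16.5 × 0.93 = 254.11 kPa
q_ult = 828.55 + 254.11 = 1082.7 kPa.
Net ultimate: q_net = 1082.7 − 43.608 = 1039.1 kPa.
q_all(net) = 1039.1 / 3.5 = 296.87 kPa.

q_all(net) ≈ 297 kPa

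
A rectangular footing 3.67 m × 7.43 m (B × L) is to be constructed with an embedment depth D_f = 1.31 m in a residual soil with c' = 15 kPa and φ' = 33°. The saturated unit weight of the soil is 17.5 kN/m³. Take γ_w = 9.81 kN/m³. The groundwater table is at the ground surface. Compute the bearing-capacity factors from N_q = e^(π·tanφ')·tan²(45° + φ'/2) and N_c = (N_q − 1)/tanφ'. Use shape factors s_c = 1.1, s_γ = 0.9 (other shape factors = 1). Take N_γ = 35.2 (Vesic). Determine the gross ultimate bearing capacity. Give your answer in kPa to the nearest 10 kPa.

tan33° = 0.6494, so N_q = e^(π×0.6494)·tan²(61.5°) = 7.692 × 3.392 = 26.09.
N_c = (26.09 − 1)/tan33° = 38.64.
Water table at ground surface, so effective unit weight γ' = 17.5 − 9.81 = 7.69 kN/m³ is used throughout; overburden q = 7.69 × 1.31 = 10.074 kPa; the same γ' applies in the ½γBN_γ term.
Cohesion term c·N_c·s_c = 15 × 38.638 × 1.1 = 637.53 kPa; surcharge term q·N_q = 10.074 × 26.092 = 262.85 kPa; self-weight term 0.5·γ·B·N_γ·s_γ = 0.5 × 7.69 × 3.67 × 35.2 × 0.9 = 447.04 kPa.
q_ult = 637.53 + 262.85 + 447.04 = 1347.4 kPa.

q_ult ≈ 1350 kPa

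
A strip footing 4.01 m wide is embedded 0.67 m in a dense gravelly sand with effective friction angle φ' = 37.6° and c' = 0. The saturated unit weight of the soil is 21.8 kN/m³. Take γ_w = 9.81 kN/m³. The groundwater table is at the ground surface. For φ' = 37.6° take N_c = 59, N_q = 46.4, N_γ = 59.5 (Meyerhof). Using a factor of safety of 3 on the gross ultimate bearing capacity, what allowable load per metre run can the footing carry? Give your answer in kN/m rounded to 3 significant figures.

≈ 2410 kN/m

With the water table at the surface the whole profile is submerged: γ' = 21.8 − 9.81 = 11.99 kN/m³, so q = γ'·D_f = 8.0333 kPa; the same γ' applies in the ½γBN_γ term.
q_ult = q·N_q + 0.5·γ·B·N_γ
     = 8.0333 × 46.4 + 0.5 × 11.99 × 4.01 × 59.5
     = 372.75 + 1430.4 = 1803.1 kPa.
Gross allowable pressure q_all = 1803.1 / 3 = 601.04 kPa.
Allowable wall load = q_all × B = 601.04 × 4.01 = 2410.2 kN per metre run.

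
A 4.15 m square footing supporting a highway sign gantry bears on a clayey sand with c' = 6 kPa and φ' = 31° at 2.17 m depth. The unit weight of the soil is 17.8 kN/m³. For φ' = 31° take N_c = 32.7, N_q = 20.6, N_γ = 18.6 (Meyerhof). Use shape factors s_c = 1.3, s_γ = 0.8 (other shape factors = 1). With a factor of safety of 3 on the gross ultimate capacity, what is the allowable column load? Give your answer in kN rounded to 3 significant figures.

P_all ≈ 9190 kN

Overburden at base level: q = 17.8 × 2.17 = 38.626 kPa.
Cohesion term c·N_c·s_c = 6 × 32.7 × 1.3 = 255.06 kPa; surcharge term q·N_q = 38.626 × 20.6 = 795.7 kPa; self-weight term 0.5·γ·B·N_γ·s_γ = 0.5 × 17.8 × 4.15 × 18.6 × 0.8 = 549.59 kPa.
q_ult = 255.06 + 795.7 + 549.59 = 1600.3 kPa.
Gross allowable pressure q_all = 1600.3 / 3 = 533.45 kPa.
Footing area = 17.2225 m², so allowable column load = 533.45 × 17.2225 = 9187.3 kN.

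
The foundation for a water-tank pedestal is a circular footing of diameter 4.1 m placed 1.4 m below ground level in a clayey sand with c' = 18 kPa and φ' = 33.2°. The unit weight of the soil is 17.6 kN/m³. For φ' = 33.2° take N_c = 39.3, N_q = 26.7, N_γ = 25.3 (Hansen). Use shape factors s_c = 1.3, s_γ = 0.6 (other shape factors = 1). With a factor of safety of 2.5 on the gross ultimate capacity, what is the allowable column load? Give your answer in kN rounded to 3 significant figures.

Overburden at base level: q = 17.6 × 1.4 = 24.64 kPa.
Cohesion term c·N_c·s_c = 18 × 39.3 × 1.3 = 919.62 kPa; surcharge term q·N_q = 24.64 × 26.7 = 657.89 kPa; self-weight term 0.5·γ·B·N_γ·s_γ = 0.5 × 17.6 × 4.1 × 25.3 × 0.6 = 547.69 kPa.
q_ult = 919.62 + 657.89 + 547.69 = 2125.2 kPa.
Gross allowable pressure q_all = 2125.2 / 2.5 = 850.08 kPa.
Footing area = 13.2025 m², so allowable column load = 850.08 × 13.2025 = 11223 kN.

P_all ≈ 11200 kN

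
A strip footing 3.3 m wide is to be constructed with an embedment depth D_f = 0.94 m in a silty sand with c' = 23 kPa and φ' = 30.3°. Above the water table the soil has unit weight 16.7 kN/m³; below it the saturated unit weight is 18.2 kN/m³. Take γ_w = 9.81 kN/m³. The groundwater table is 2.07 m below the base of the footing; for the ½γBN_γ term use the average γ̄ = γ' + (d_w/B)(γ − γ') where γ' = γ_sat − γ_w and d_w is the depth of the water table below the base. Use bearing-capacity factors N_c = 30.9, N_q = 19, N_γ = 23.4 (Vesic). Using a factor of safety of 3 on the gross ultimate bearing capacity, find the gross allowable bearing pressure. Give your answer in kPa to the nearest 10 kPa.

Effective surcharge at the founding depth q = γ·D_f = 16.7 × 0.94 = 15.698 kPa.
With d_w = 2.07 m < B, γ̄ = 8.39 + (2.07/3.3) × (16.7 − 8.39) = 13.603 kN/m³.
q_ult = c·N_c + q·N_q + 0.5·γ·B·N_γ
     = 23 × 30.9 + 15.698 × 19 + 0.5 × 13.603 × 3.3 × 23.4
     = 710.7 + 298.26 + 525.2 = 1534.2 kPa.
q_all = 1534.2 / 3 = 511.39 kPa.

q_all ≈ 510 kPa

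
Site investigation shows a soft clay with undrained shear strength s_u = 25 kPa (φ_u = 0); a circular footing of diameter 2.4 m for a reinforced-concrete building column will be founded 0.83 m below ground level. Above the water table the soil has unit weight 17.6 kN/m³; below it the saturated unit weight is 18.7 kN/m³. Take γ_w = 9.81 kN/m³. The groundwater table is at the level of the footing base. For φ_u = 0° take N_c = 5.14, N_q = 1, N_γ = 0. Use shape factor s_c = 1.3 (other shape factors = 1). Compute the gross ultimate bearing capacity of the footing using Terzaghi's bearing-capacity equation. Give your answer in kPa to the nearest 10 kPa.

q = γ·D_f = 17.6 × 0.83 = 14.608 kPa.
c·N_c·s_c = 25 × 5.14 × 1.3 = 167.05 kPa
q·N_q = 14.608 × 1 = 14.608 kPa
q_ult = 167.05 + 14.608 = 181.66 kPa.

q_ult ≈ 180 kPa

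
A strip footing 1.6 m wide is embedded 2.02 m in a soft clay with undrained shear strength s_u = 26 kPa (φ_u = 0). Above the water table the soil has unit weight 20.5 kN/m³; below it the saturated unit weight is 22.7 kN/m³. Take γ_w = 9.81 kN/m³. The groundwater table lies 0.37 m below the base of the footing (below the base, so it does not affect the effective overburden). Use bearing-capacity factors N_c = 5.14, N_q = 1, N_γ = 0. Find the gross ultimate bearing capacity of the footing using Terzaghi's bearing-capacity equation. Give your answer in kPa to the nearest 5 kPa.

q_ult ≈ 175 kPa

Effective surcharge at the founding depth q = γ·D_f = 20.5 × 2.02 = 41.41 kPa.
q_ult = c·N_c + q·N_q
     = 26 × 5.14 + 41.41 × 1
     = 133.64 + 41.41 = 175.05 kPa.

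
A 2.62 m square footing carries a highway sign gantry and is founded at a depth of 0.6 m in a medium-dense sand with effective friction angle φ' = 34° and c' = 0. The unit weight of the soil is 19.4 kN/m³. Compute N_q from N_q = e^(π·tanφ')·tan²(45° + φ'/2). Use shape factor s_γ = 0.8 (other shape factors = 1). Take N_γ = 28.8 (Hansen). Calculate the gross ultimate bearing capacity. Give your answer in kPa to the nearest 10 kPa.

q_ult ≈ 930 kPa

tan34° = 0.6745, so N_q = e^(π×0.6745)·tan²(62°) = 8.323 × 3.537 = 29.44.
q = γ·D_f = 19.4 × 0.6 = 11.64 kPa.
q·N_q = 11.64 × 29.44 = 342.68 kPa
0.5·γ·B·N_γ·s_γ = 0.5 × 19.4 × 2.62 × 28.8 × 0.8 = 585.54 kPa
q_ult = 342.68 + 585.54 = 928.22 kPa.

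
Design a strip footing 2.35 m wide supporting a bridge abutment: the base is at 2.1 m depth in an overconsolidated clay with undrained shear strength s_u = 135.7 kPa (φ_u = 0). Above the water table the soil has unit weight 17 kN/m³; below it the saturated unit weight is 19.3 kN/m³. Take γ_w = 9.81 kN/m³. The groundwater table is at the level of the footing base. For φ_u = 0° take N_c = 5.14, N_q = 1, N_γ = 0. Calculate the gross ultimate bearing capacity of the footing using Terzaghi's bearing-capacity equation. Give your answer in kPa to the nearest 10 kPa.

q_ult ≈ 730 kPa

Effective surcharge at the founding depth q = γ·D_f = 17 × 2.1 = 35.7 kPa.
q_ult = c·N_c + q·N_q
     = 135.7 × 5.14 + 35.7 × 1
     = 697.5 + 35.7 = 733.2 kPa.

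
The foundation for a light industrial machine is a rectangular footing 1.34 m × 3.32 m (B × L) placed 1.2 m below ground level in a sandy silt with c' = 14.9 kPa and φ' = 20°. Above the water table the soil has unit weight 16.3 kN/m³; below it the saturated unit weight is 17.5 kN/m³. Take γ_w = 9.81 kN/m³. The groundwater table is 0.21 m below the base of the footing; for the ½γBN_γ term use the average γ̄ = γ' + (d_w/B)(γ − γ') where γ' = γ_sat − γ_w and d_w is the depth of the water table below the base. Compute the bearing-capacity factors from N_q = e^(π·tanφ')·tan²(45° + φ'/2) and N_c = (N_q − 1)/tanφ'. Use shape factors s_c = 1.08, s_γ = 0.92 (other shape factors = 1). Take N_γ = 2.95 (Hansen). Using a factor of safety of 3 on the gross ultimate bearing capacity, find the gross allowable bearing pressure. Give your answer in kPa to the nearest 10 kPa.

q_all ≈ 130 kPa

N_q = e^(π·tan20°)·tan²(55°) = 6.4; N_c = (N_q − 1)/tanφ' = 14.83.
q = γ·D_f = 16.3 × 1.2 = 19.56 kPa.
γ' = 7.69 kN/m³; averaging over the depth B below the base, γ̄ = γ' + (d_w/B)(γ − γ') = 9.0393 kN/m³.
c·N_c·s_c = 14.9 × 14.835 × 1.08 = 238.72 kPa
q·N_q = 19.56 × 6.3994 = 125.17 kPa
0.5·γ·B·N_γ·s_γ = 0.5 × 9.0393 × 1.34 × 2.95 × 0.92 = 16.437 kPa
q_ult = 238.72 + 125.17 + 16.437 = 380.33 kPa.
q_all = 380.33 / 3 = 126.78 kPa.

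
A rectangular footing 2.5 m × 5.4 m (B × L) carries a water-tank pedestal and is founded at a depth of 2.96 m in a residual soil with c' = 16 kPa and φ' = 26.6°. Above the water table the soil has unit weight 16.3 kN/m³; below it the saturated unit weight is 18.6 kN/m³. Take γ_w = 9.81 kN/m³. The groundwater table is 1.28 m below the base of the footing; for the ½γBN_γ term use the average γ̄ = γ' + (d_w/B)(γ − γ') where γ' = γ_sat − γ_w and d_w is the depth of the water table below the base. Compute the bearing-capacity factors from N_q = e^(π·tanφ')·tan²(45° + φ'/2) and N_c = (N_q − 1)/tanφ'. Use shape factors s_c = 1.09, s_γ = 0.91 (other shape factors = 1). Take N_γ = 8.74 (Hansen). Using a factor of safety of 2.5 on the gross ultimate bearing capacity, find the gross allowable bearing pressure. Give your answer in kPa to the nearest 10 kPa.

N_q = e^(π·tan26.6°)·tan²(58.3°) = 12.64; N_c = (N_q − 1)/tanφ' = 23.25.
q = γ·D_f = 16.3 × 2.96 = 48.248 kPa.
γ' = 8.79 kN/m³; averaging over the depth B below the base, γ̄ = γ' + (d_w/B)(γ − γ') = 12.635 kN/m³.
c·N_c·s_c = 16 × 23.247 × 1.09 = 405.43 kPa
q·N_q = 48.248 × 12.641 = 609.92 kPa
0.5·γ·B·N_γ·s_γ = 0.5 × 12.635 × 2.5 × 8.74 × 0.91 = 125.62 kPa
q_ult = 405.43 + 609.92 + 125.62 = 1141 kPa.
q_all = 1141 / 2.5 = 456.39 kPa.

q_all ≈ 460 kPa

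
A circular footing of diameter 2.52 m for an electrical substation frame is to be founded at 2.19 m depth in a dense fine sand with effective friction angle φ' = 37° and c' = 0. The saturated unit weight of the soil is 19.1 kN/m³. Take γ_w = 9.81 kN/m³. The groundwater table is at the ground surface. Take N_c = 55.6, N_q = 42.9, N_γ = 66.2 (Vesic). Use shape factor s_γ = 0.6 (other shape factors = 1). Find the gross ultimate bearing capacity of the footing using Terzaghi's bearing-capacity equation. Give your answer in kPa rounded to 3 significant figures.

q_ult ≈ 1340 kPa

With the water table at the surface the whole profile is submerged: γ' = 19.1 − 9.81 = 9.29 kN/m³, so q = γ'·D_f = 20.345 kPa; the same γ' applies in the ½γBN_γ term.
q_ult = q·N_q + 0.5·γ·B·N_γ·s_γ
     = 20.345 × 42.9 + 0.5 × 9.29 × 2.52 × 66.2 × 0.6
     = 872.8 + 464.94 = 1337.7 kPa.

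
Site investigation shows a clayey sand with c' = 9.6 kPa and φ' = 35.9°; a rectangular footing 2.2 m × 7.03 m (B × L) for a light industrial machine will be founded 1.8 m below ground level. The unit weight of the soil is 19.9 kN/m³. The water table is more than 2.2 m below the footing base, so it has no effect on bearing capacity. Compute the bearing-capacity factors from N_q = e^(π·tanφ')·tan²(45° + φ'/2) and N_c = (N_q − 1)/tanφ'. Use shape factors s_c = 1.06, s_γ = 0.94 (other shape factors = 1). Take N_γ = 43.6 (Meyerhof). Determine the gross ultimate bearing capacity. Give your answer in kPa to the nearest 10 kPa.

q_ult ≈ 2740 kPa

tan35.9° = 0.7239, so N_q = e^(π×0.7239)·tan²(62.95°) = 9.719 × 3.835 = 37.28.
N_c = (37.28 − 1)/tan35.9° = 50.11.
Overburden at base level: q = 19.9 × 1.8 = 35.82 kPa.
Cohesion term c·N_c·s_c = 9.6 × 50.115 × 1.06 = 509.97 kPa; surcharge term q·N_q = 35.82 × 37.277 = 1335.3 kPa; self-weight term 0.5·γ·B·N_γ·s_γ = 0.5 × 19.9 × 2.2 × 43.6 × 0.94 = 897.14 kPa.
q_ult = 509.97 + 1335.3 + 897.14 = 2742.4 kPa.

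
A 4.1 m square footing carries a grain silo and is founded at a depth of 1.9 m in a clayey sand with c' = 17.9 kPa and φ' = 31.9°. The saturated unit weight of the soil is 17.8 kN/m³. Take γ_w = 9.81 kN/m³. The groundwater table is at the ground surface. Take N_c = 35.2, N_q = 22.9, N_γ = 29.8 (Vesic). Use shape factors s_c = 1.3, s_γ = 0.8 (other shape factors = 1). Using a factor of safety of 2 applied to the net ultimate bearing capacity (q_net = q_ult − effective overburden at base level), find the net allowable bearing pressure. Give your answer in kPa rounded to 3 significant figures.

q_all(net) ≈ 771 kPa

γ' = 17.8 − 9.81 = 7.99 kN/m³ (submerged throughout). q = 7.99 × 1.9 = 15.181 kPa; the same γ' applies in the ½γBN_γ term.
c·N_c·s_c = 17.9 × 35.2 × 1.3 = 819.1 kPa
q·N_q = 15.181 × 22.9 = 347.64 kPa
0.5·γ·B·N_γ·s_γ = 0.5 × 7.99 × 4.1 × 29.8 × 0.8 = 390.49 kPa
q_ult = 819.1 + 347.64 + 390.49 = 1557.2 kPa.
Net ultimate: q_net = 1557.2 − 15.181 = 1542.1 kPa.
q_all(net) = 1542.1 / 2 = 771.03 kPa.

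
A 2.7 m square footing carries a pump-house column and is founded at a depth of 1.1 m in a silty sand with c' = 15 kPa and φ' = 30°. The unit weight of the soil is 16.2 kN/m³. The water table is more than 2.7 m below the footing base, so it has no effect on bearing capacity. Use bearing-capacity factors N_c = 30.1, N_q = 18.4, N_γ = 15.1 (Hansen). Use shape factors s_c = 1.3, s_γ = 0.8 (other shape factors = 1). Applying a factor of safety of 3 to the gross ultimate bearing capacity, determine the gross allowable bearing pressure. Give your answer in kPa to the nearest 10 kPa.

Effective surcharge at the founding depth q = γ·D_f = 16.2 × 1.1 = 17.82 kPa.
q_ult = c·N_c·s_c + q·N_q + 0.5·γ·B·N_γ·s_γ
     = 15 × 30.1 × 1.3 + 17.82 × 18.4 + 0.5 × 16.2 × 2.7 × 15.1 × 0.8
     = 586.95 + 327.89 + 264.19 = 1179 kPa.
q_all = q_ult / FS = 1179 / 3 = 393.01 kPa.

q_all ≈ 390 kPa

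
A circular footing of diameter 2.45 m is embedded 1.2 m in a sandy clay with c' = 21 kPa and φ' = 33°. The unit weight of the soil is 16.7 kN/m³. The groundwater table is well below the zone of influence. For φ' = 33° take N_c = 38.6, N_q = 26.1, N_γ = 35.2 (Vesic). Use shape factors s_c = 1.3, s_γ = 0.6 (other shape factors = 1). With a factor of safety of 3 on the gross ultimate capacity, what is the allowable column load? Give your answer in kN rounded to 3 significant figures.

P_all ≈ 3160 kN

q = γ·D_f = 16.7 × 1.2 = 20.04 kPa.
c·N_c·s_c = 21 × 38.6 × 1.3 = 1053.8 kPa
q·N_q = 20.04 × 26.1 = 523.04 kPa
0.5·γ·B·N_γ·s_γ = 0.5 × 16.7 × 2.45 × 35.2 × 0.6 = 432.06 kPa
q_ult = 1053.8 + 523.04 + 432.06 = 2008.9 kPa.
Gross allowable pressure q_all = 2008.9 / 3 = 669.63 kPa.
Footing area = 4.7144 m², so allowable column load = 669.63 × 4.7144 = 3156.9 kN.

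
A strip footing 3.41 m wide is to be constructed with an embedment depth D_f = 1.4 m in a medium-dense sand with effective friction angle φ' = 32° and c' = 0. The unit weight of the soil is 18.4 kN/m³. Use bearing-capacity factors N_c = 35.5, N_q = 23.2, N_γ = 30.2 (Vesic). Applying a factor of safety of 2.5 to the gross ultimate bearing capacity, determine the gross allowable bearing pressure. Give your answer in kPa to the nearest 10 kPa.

q_all ≈ 620 kPa

Overburden at base level: q = 18.4 × 1.4 = 25.76 kPa.
Surcharge term q·N_q = 25.76 × 23.2 = 597.63 kPa; self-weight term 0.5·γ·B·N_γ = 0.5 × 18.4 × 3.41 × 30.2 = 947.43 kPa.
q_ult = 597.63 + 947.43 = 1545.1 kPa.
q_all = q_ult / FS = 1545.1 / 2.5 = 618.03 kPa.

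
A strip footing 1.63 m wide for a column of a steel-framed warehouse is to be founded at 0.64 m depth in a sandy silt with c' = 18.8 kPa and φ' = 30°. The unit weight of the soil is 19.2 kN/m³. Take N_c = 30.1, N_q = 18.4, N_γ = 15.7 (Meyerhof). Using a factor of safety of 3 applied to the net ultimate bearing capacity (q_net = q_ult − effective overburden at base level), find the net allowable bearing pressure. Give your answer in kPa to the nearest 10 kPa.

Overburden at base level: q = 19.2 × 0.64 = 12.288 kPa.
Cohesion term c·N_c = 18.8 × 30.1 = 565.88 kPa; surcharge term q·N_q = 12.288 × 18.4 = 226.1 kPa; self-weight term 0.5·γ·B·N_γ = 0.5 × 19.2 × 1.63 × 15.7 = 245.67 kPa.
q_ult = 565.88 + 226.1 + 245.67 = 1037.7 kPa.
Net ultimate: q_net = 1037.7 − 12.288 = 1025.4 kPa.
q_all(net) = 1025.4 / 3 = 341.79 kPa.

q_all(net) ≈ 340 kPa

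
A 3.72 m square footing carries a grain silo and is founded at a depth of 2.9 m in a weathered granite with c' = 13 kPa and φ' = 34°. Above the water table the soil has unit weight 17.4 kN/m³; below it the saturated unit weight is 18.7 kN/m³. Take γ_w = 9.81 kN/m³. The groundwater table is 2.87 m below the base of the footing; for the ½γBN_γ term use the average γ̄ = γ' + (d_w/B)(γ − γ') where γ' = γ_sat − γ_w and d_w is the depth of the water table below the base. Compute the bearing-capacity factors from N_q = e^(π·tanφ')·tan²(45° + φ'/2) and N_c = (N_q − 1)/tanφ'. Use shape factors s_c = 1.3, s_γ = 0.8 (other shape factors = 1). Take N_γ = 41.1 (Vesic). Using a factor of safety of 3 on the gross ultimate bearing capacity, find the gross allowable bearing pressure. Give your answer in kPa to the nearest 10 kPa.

q_all ≈ 1050 kPa

N_q = e^(π·tan34°)·tan²(62°) = 29.44; N_c = (N_q − 1)/tanφ' = 42.16.
q = γ·D_f = 17.4 × 2.9 = 50.46 kPa.
γ' = 8.89 kN/m³; averaging over the depth B below the base, γ̄ = γ' + (d_w/B)(γ − γ') = 15.456 kN/m³.
c·N_c·s_c = 13 × 42.164 × 1.3 = 712.57 kPa
q·N_q = 50.46 × 29.44 = 1485.5 kPa
0.5·γ·B·N_γ·s_γ = 0.5 × 15.456 × 3.72 × 41.1 × 0.8 = 945.21 kPa
q_ult = 712.57 + 1485.5 + 945.21 = 3143.3 kPa.
q_all = 3143.3 / 3 = 1047.8 kPa.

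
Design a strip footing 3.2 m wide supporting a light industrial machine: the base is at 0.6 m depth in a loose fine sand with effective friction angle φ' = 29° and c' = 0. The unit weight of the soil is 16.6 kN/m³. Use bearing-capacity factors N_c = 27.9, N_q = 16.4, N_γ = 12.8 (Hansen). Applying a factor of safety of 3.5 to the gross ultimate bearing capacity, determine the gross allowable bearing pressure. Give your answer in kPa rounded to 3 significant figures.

q_all ≈ 144 kPa

Overburden at base level: q = 16.6 × 0.6 = 9.96 kPa.
Surcharge term q·N_q = 9.96 × 16.4 = 163.34 kPa; self-weight term 0.5·γ·B·N_γ = 0.5 × 16.6 × 3.2 × 12.8 = 339.97 kPa.
q_ult = 163.34 + 339.97 = 503.31 kPa.
q_all = q_ult / FS = 503.31 / 3.5 = 143.8 kPa.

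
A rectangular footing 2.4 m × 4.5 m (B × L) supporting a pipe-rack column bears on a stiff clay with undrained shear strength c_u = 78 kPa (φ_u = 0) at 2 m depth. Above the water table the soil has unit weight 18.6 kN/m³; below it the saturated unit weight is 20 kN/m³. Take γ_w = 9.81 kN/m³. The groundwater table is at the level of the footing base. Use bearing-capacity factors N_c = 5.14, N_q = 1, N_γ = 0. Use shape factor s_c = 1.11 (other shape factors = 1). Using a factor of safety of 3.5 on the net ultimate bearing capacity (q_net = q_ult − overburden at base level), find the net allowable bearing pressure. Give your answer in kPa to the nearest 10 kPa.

q_all(net) ≈ 130 kPa

q = γ·D_f = 18.6 × 2 = 37.2 kPa.
c·N_c·s_c = 78 × 5.14 × 1.11 = 445.02 kPa
q·N_q = 37.2 × 1 = 37.2 kPa
q_ult = 445.02 + 37.2 = 482.22 kPa.
q_net = 482.22 − 37.2 = 445.02 kPa.
q_all(net) = 445.02 / 3.5 = 127.15 kPa.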